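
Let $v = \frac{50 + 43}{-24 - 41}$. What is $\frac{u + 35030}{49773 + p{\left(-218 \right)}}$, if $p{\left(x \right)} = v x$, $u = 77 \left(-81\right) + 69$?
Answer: $\frac{1876030}{3255519} \approx 0.57626$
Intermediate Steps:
$u = -6168$ ($u = -6237 + 69 = -6168$)
$v = - \frac{93}{65}$ ($v = \frac{93}{-65} = 93 \left(- \frac{1}{65}\right) = - \frac{93}{65} \approx -1.4308$)
$p{\left(x \right)} = - \frac{93 x}{65}$
$\frac{u + 35030}{49773 + p{\left(-218 \right)}} = \frac{-6168 + 35030}{49773 - - \frac{20274}{65}} = \frac{28862}{49773 + \frac{20274}{65}} = \frac{28862}{\frac{3255519}{65}} = 28862 \cdot \frac{65}{3255519} = \frac{1876030}{3255519}$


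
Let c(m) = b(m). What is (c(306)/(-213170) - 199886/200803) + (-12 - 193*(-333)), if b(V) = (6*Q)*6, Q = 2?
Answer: 1375244769294817/21402587755 ≈ 64256.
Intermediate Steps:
b(V) = 72 (b(V) = (6*2)*6 = 12*6 = 72)
c(m) = 72
(c(306)/(-213170) - 199886/200803) + (-12 - 193*(-333)) = (72/(-213170) - 199886/200803) + (-12 - 193*(-333)) = (72*(-1/213170) - 199886*1/200803) + (-12 + 64269) = (-36/106585 - 199886/200803) + 64257 = -21312078218/21402587755 + 64257 = 1375244769294817/21402587755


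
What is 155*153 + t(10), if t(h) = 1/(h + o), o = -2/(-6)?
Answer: 735168/31 ≈ 23715.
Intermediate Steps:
o = ⅓ (o = -2*(-⅙) = ⅓ ≈ 0.33333)
t(h) = 1/(⅓ + h) (t(h) = 1/(h + ⅓) = 1/(⅓ + h))
155*153 + t(10) = 155*153 + 3/(1 + 3*10) = 23715 + 3/(1 + 30) = 23715 + 3/31 = 735168/31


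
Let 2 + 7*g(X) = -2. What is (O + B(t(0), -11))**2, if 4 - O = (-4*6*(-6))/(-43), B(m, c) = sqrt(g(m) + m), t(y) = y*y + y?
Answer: 691596/12943 + 1264*I*sqrt(7)/301 ≈ 53.434 + 11.11*I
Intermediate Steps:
t(y) = y + y**2 (t(y) = y**2 + y = y + y**2)
g(X) = -4/7 (g(X) = -2/7 + (1/7)*(-2) = -2/7 - 2/7 = -4/7)
B(m, c) = sqrt(-4/7 + m)
O = 316/43 (O = 4 - -4*6*(-6)/(-43) = 4 - (-24*(-6))*(-1)/43 = 4 - 144*(-1)/43 = 4 - 1*(-144/43) = 4 + 144/43 = 316/43 ≈ 7.3488)
(O + B(t(0), -11))**2 = (316/43 + sqrt(-28 + 49*(0*(1 + 0)))/7)**2 = (316/43 + sqrt(-28 + 49*(0*1))/7)**2 = (316/43 + sqrt(-28 + 49*0)/7)**2 = (316/43 + sqrt(-28 + 0)/7)**2 = (316/43 + sqrt(-28)/7)**2 = (316/43 + (2*I*sqrt(7))/7)**2 = (316/43 + 2*I*sqrt(7)/7)**2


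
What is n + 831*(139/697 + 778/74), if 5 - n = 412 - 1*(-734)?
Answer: 200160107/25789 ≈ 7761.5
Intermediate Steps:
n = -1141 (n = 5 - (412 - 1*(-734)) = 5 - (412 + 734) = 5 - 1*1146 = 5 - 1146 = -1141)
n + 831*(139/697 + 778/74) = -1141 + 831*(139/697 + 778/74) = -1141 + 831*(139*(1/697) + 778*(1/74)) = -1141 + 831*(139/697 + 389/37) = -1141 + 831*(276276/25789) = -1141 + 229585356/25789 = 200160107/25789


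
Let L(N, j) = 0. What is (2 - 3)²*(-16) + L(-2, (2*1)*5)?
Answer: -16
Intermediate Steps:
(2 - 3)²*(-16) + L(-2, (2*1)*5) = (2 - 3)²*(-16) + 0 = (-1)²*(-16) + 0 = 1*(-16) + 0 = -16 + 0 = -16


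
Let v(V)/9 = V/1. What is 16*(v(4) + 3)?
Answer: 624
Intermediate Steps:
v(V) = 9*V (v(V) = 9*(V/1) = 9*(V*1) = 9*V)
16*(v(4) + 3) = 16*(9*4 + 3) = 16*(36 + 3) = 16*39 = 624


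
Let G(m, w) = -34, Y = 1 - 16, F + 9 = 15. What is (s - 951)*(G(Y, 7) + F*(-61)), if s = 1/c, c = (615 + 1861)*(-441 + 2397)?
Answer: 115143656375/302691 ≈ 3.8040e+5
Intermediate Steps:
c = 4843056 (c = 2476*1956 = 4843056)
F = 6 (F = -9 + 15 = 6)
Y = -15
s = 1/4843056 ≈ 2.0648e-7
(s - 951)*(G(Y, 7) + F*(-61)) = (1/4843056 - 951)*(-34 + 6*(-61)) = -4605746255*(-34 - 366)/4843056 = -4605746255/4843056*(-400) = 115143656375/302691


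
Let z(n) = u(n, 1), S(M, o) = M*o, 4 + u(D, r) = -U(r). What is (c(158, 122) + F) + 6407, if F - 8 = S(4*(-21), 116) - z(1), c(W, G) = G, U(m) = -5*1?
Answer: -3208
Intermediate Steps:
U(m) = -5
u(D, r) = 1 (u(D, r) = -4 - 1*(-5) = -4 + 5 = 1)
z(n) = 1
F = -9737 (F = 8 + ((4*(-21))*116 - 1*1) = 8 + (-84*116 - 1) = 8 + (-9744 - 1) = 8 - 9745 = -9737)
(c(158, 122) + F) + 6407 = (122 - 9737) + 6407 = -9615 + 6407 = -3208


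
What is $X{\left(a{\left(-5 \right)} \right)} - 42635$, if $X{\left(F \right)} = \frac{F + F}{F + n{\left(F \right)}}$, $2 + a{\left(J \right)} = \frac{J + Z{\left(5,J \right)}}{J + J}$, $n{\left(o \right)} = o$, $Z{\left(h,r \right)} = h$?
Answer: $-42634$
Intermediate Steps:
$a{\left(J \right)} = -2 + \frac{5 + J}{2 J}$ ($a{\left(J \right)} = -2 + \frac{J + 5}{J + J} = -2 + \frac{5 + J}{2 J}$)
$X{\left(F \right)} = 1$ ($X{\left(F \right)} = \frac{F + F}{F + F} = \frac{2 F}{2 F} = 2 F \frac{1}{2 F} = 1$)
$X{\left(a{\left(-5 \right)} \right)} - 42635 = 1 - 42635 = -42634$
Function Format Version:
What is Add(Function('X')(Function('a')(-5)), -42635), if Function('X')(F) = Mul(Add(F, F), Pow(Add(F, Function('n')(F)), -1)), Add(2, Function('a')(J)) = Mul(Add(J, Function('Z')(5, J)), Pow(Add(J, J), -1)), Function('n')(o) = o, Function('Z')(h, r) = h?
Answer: -42634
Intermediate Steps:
Function('a')(J) = Add(-2, Mul(Rational(1, 2), Pow(J, -1), Add(5, J))) (Function('a')(J) = Add(-2, Mul(Add(J, 5), Pow(Add(J, J), -1))) = Add(-2, Mul(Add(5, J), Pow(Mul(2, J), -1))) = Add(-2, Mul(Add(5, J), Mul(Rational(1, 2), Pow(J, -1)))) = Add(-2, Mul(Rational(1, 2), Pow(J, -1), Add(5, J))))
Function('X')(F) = 1 (Function('X')(F) = Mul(Add(F, F), Pow(Add(F, F), -1)) = Mul(Mul(2, F), Pow(Mul(2, F), -1)) = Mul(Mul(2, F), Mul(Rational(1, 2), Pow(F, -1))) = 1)
Add(Function('X')(Function('a')(-5)), -42635) = Add(1, -42635) = -42634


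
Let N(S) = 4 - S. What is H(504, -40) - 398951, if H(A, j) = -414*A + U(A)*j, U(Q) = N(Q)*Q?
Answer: 9472393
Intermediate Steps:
U(Q) = Q*(4 - Q) (U(Q) = (4 - Q)*Q = Q*(4 - Q))
H(A, j) = -414*A + A*j*(4 - A) (H(A, j) = -414*A + (A*(4 - A))*j = -414*A + A*j*(4 - A))
H(504, -40) - 398951 = 504*(-414 - 1*(-40)*(-4 + 504)) - 398951 = 504*(-414 - 1*(-40)*500) - 398951 = 504*(-414 + 20000) - 398951 = 504*19586 - 398951 = 9871344 - 398951 = 9472393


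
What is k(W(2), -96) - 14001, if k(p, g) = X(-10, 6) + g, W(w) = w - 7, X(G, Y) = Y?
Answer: -14091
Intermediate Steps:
W(w) = -7 + w
k(p, g) = 6 + g
k(W(2), -96) - 14001 = (6 - 96) - 14001 = -90 - 14001 = -14091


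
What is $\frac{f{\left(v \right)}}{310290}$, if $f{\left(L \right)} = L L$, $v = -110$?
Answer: $\frac{1210}{31029} \approx 0.038996$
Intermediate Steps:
$f{\left(L \right)} = L^{2}$
$\frac{f{\left(v \right)}}{310290} = \frac{\left(-110\right)^{2}}{310290} = 12100 \cdot \frac{1}{310290} = \frac{1210}{31029}$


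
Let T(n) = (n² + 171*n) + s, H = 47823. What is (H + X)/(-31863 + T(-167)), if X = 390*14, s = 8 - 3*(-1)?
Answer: -17761/10840 ≈ -1.6385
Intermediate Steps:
s = 11 (s = 8 + 3 = 11)
X = 5460
T(n) = 11 + n² + 171*n (T(n) = (n² + 171*n) + 11 = 11 + n² + 171*n)
(H + X)/(-31863 + T(-167)) = (47823 + 5460)/(-31863 + (11 + (-167)² + 171*(-167))) = 53283/(-31863 + (11 + 27889 - 28557)) = 53283/(-31863 - 657) = 53283/(-32520) = 53283*(-1/32520) = -17761/10840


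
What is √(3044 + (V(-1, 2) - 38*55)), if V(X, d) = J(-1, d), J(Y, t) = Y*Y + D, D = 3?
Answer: √958 ≈ 30.952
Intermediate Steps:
J(Y, t) = 3 + Y² (J(Y, t) = Y*Y + 3 = Y² + 3 = 3 + Y²)
V(X, d) = 4 (V(X, d) = 3 + (-1)² = 3 + 1 = 4)
√(3044 + (V(-1, 2) - 38*55)) = √(3044 + (4 - 38*55)) = √(3044 + (4 - 2090)) = √(3044 - 2086) = √958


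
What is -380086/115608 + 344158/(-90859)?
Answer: -37160825969/5252013636 ≈ -7.0755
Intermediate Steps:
-380086/115608 + 344158/(-90859) = -380086*1/115608 + 344158*(-1/90859) = -190043/57804 - 344158/90859 = -37160825969/5252013636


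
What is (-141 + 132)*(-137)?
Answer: 1233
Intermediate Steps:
(-141 + 132)*(-137) = -9*(-137) = 1233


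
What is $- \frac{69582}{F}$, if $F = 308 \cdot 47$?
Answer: $- \frac{34791}{7238} \approx -4.8067$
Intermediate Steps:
$F = 14476$
$- \frac{69582}{F} = - \frac{69582}{14476} = \left(-69582\right) \frac{1}{14476} = - \frac{34791}{7238}$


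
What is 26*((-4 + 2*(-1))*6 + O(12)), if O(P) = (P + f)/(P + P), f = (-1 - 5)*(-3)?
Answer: -1807/2 ≈ -903.50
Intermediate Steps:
f = 18 (f = -6*(-3) = 18)
O(P) = (18 + P)/(2*P) (O(P) = (P + 18)/(P + P) = (18 + P)/((2*P)) = (18 + P)*(1/(2*P)) = (18 + P)/(2*P))
26*((-4 + 2*(-1))*6 + O(12)) = 26*((-4 + 2*(-1))*6 + (½)*(18 + 12)/12) = 26*((-4 - 2)*6 + (½)*(1/12)*30) = 26*(-6*6 + 5/4) = 26*(-36 + 5/4) = 26*(-139/4) = -1807/2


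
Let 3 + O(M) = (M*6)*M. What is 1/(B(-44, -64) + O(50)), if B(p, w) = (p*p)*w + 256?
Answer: -1/108651 ≈ -9.2038e-6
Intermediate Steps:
B(p, w) = 256 + w*p² (B(p, w) = p²*w + 256 = w*p² + 256 = 256 + w*p²)
O(M) = -3 + 6*M² (O(M) = -3 + (M*6)*M = -3 + (6*M)*M = -3 + 6*M²)
1/(B(-44, -64) + O(50)) = 1/((256 - 64*(-44)²) + (-3 + 6*50²)) = 1/((256 - 64*1936) + (-3 + 6*2500)) = 1/((256 - 123904) + (-3 + 15000)) = 1/(-123648 + 14997) = 1/(-108651) = -1/108651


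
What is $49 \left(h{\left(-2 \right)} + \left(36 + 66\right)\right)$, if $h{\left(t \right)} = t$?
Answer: $4900$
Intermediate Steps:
$49 \left(h{\left(-2 \right)} + \left(36 + 66\right)\right) = 49 \left(-2 + \left(36 + 66\right)\right) = 49 \left(-2 + 102\right) = 49 \cdot 100 = 4900$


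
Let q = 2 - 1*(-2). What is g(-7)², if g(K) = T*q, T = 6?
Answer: 576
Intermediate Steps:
q = 4 (q = 2 + 2 = 4)
g(K) = 24 (g(K) = 6*4 = 24)
g(-7)² = 24² = 576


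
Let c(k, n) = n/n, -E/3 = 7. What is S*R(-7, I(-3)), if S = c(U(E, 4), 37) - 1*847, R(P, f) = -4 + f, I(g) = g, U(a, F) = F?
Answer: 5922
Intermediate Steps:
E = -21 (E = -3*7 = -21)
c(k, n) = 1
S = -846 (S = 1 - 1*847 = 1 - 847 = -846)
S*R(-7, I(-3)) = -846*(-4 - 3) = -846*(-7) = 5922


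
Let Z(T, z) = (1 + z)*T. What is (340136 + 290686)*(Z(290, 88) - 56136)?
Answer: -19130307972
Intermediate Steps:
Z(T, z) = T*(1 + z)
(340136 + 290686)*(Z(290, 88) - 56136) = (340136 + 290686)*(290*(1 + 88) - 56136) = 630822*(290*89 - 56136) = 630822*(25810 - 56136) = 630822*(-30326) = -19130307972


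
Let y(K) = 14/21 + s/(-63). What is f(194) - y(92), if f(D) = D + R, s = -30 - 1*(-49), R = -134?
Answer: 3757/63 ≈ 59.635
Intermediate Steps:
s = 19 (s = -30 + 49 = 19)
f(D) = -134 + D (f(D) = D - 134 = -134 + D)
y(K) = 23/63 (y(K) = 14/21 + 19/(-63) = 14*(1/21) + 19*(-1/63) = ⅔ - 19/63 = 23/63)
f(194) - y(92) = (-134 + 194) - 1*23/63 = 60 - 23/63 = 3757/63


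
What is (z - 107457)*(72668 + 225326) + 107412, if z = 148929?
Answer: 12358514580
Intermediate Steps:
(z - 107457)*(72668 + 225326) + 107412 = (148929 - 107457)*(72668 + 225326) + 107412 = 41472*297994 + 107412 = 12358407168 + 107412 = 12358514580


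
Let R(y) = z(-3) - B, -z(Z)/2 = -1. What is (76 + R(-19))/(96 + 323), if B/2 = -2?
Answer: 82/419 ≈ 0.19570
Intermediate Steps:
B = -4 (B = 2*(-2) = -4)
z(Z) = 2 (z(Z) = -2*(-1) = 2)
R(y) = 6 (R(y) = 2 - 1*(-4) = 2 + 4 = 6)
(76 + R(-19))/(96 + 323) = (76 + 6)/(96 + 323) = 82/419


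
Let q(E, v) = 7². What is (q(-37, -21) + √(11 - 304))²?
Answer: (49 + I*√293)² ≈ 2108.0 + 1677.5*I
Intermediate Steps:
q(E, v) = 49
(q(-37, -21) + √(11 - 304))² = (49 + √(11 - 304))² = (49 + √(-293))² = (49 + I*√293)²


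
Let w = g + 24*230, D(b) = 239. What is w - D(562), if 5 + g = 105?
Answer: 5381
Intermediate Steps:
g = 100 (g = -5 + 105 = 100)
w = 5620 (w = 100 + 24*230 = 100 + 5520 = 5620)
w - D(562) = 5620 - 1*239 = 5620 - 239 = 5381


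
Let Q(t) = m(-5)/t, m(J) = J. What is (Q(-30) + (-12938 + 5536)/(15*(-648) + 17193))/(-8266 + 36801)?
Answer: -12313/426484110 ≈ -2.8871e-5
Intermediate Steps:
Q(t) = -5/t
(Q(-30) + (-12938 + 5536)/(15*(-648) + 17193))/(-8266 + 36801) = (-5/(-30) + (-12938 + 5536)/(15*(-648) + 17193))/(-8266 + 36801) = (-5*(-1/30) - 7402/(-9720 + 17193))/28535 = (⅙ - 7402/7473)*(1/28535) = -12313/14946*1/28535 = -12313/426484110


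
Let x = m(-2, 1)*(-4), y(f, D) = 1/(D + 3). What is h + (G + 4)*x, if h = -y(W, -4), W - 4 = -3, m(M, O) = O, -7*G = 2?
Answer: -97/7 ≈ -13.857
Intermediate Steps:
G = -2/7 (G = -1/7*2 = -2/7 ≈ -0.28571)
W = 1 (W = 4 - 3 = 1)
y(f, D) = 1/(3 + D)
x = -4 (x = 1*(-4) = -4)
h = 1 (h = -1/(3 - 4) = -1/(-1) = -1*(-1) = 1)
h + (G + 4)*x = 1 + (-2/7 + 4)*(-4) = 1 + (26/7)*(-4) = 1 - 104/7 = -97/7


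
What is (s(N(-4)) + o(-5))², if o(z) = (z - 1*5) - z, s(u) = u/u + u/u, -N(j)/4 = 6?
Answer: 9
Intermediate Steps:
N(j) = -24 (N(j) = -4*6 = -24)
s(u) = 2 (s(u) = 1 + 1 = 2)
o(z) = -5 (o(z) = (z - 5) - z = (-5 + z) - z = -5)
(s(N(-4)) + o(-5))² = (2 - 5)² = (-3)² = 9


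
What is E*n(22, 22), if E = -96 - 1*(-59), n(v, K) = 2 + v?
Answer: -888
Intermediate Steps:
E = -37 (E = -96 + 59 = -37)
E*n(22, 22) = -37*(2 + 22) = -37*24 = -888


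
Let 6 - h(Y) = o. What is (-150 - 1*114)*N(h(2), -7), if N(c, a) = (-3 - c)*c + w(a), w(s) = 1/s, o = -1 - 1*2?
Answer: 199848/7 ≈ 28550.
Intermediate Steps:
o = -3 (o = -1 - 2 = -3)
h(Y) = 9 (h(Y) = 6 - 1*(-3) = 6 + 3 = 9)
N(c, a) = 1/a + c*(-3 - c) (N(c, a) = (-3 - c)*c + 1/a = c*(-3 - c) + 1/a = 1/a + c*(-3 - c))
(-150 - 1*114)*N(h(2), -7) = (-150 - 1*114)*((1 - 1*(-7)*9*(3 + 9))/(-7)) = (-150 - 114)*(-(1 - 1*(-7)*9*12)/7) = -(-264)*(1 + 756)/7 = -(-264)*757/7 = -264*(-757/7) = 199848/7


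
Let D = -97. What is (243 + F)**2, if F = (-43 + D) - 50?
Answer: 2809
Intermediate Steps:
F = -190 (F = (-43 - 97) - 50 = -140 - 50 = -190)
(243 + F)**2 = (243 - 190)**2 = 53**2 = 2809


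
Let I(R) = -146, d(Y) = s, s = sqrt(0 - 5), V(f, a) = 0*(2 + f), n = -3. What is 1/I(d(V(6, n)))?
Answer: -1/146 ≈ -0.0068493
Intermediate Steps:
V(f, a) = 0
s = I*sqrt(5) (s = sqrt(-5) = I*sqrt(5) ≈ 2.2361*I)
d(Y) = I*sqrt(5)
1/I(d(V(6, n))) = 1/(-146) = -1/146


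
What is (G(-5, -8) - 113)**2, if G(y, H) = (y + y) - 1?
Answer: 15376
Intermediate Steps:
G(y, H) = -1 + 2*y (G(y, H) = 2*y - 1 = -1 + 2*y)
(G(-5, -8) - 113)**2 = ((-1 + 2*(-5)) - 113)**2 = ((-1 - 10) - 113)**2 = (-11 - 113)**2 = (-124)**2 = 15376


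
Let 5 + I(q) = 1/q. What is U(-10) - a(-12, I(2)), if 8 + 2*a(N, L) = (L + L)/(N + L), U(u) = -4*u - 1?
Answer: 470/11 ≈ 42.727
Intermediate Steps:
I(q) = -5 + 1/q
U(u) = -1 - 4*u
a(N, L) = -4 + L/(L + N) (a(N, L) = -4 + ((L + L)/(N + L))/2 = -4 + ((2*L)/(L + N))/2 = -4 + (2*L/(L + N))/2 = -4 + L/(L + N))
U(-10) - a(-12, I(2)) = (-1 - 4*(-10)) - (-4*(-12) - 3*(-5 + 1/2))/((-5 + 1/2) - 12) = (-1 + 40) - (48 - 3*(-5 + ½))/((-5 + ½) - 12) = 39 - (48 - 3*(-9/2))/(-9/2 - 12) = 39 - (48 + 27/2)/(-33/2) = 39 - (-2)*123/(33*2) = 39 - 1*(-41/11) = 39 + 41/11 = 470/11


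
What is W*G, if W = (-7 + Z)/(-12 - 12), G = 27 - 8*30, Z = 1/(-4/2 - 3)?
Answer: -639/10 ≈ -63.900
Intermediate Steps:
Z = -⅕ (Z = 1/(-4*½ - 3) = 1/(-2 - 3) = 1/(-5) = -⅕ ≈ -0.20000)
G = -213 (G = 27 - 240 = -213)
W = 3/10 (W = (-7 - ⅕)/(-12 - 12) = -36/5/(-24) = -36/5*(-1/24) = 3/10 ≈ 0.30000)
W*G = (3/10)*(-213) = -639/10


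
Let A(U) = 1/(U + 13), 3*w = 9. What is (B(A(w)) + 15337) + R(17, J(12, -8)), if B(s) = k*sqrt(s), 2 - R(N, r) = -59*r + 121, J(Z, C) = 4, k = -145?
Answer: 61671/4 ≈ 15418.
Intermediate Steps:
w = 3 (w = (1/3)*9 = 3)
R(N, r) = -119 + 59*r (R(N, r) = 2 - (-59*r + 121) = 2 - (121 - 59*r) = 2 + (-121 + 59*r) = -119 + 59*r)
A(U) = 1/(13 + U)
B(s) = -145*sqrt(s)
(B(A(w)) + 15337) + R(17, J(12, -8)) = (-145/sqrt(13 + 3) + 15337) + (-119 + 59*4) = (-145*sqrt(1/16) + 15337) + (-119 + 236) = (-145*sqrt(1/16) + 15337) + 117 = (-145*1/4 + 15337) + 117 = (-145/4 + 15337) + 117 = 61203/4 + 117 = 61671/4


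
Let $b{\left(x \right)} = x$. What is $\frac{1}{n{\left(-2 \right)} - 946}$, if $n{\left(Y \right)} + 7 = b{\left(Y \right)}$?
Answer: $- \frac{1}{955} \approx -0.0010471$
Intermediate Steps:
$n{\left(Y \right)} = -7 + Y$
$\frac{1}{n{\left(-2 \right)} - 946} = \frac{1}{\left(-7 - 2\right) - 946} = \frac{1}{-9 - 946} = \frac{1}{-955} = - \frac{1}{955}$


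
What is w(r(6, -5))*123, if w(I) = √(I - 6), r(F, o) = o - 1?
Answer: 246*I*√3 ≈ 426.08*I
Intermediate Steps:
r(F, o) = -1 + o
w(I) = √(-6 + I)
w(r(6, -5))*123 = √(-6 + (-1 - 5))*123 = √(-6 - 6)*123 = √(-12)*123 = (2*I*√3)*123 = 246*I*√3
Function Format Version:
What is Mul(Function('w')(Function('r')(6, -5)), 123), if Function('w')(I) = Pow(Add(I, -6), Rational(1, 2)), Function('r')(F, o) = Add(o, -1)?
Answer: Mul(246, I, Pow(3, Rational(1, 2))) ≈ Mul(426.08, I)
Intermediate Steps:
Function('r')(F, o) = Add(-1, o)
Function('w')(I) = Pow(Add(-6, I), Rational(1, 2))
Mul(Function('w')(Function('r')(6, -5)), 123) = Mul(Pow(Add(-6, Add(-1, -5)), Rational(1, 2)), 123) = Mul(Pow(Add(-6, -6), Rational(1, 2)), 123) = Mul(Pow(-12, Rational(1, 2)), 123) = Mul(Mul(2, I, Pow(3, Rational(1, 2))), 123) = Mul(246, I, Pow(3, Rational(1, 2)))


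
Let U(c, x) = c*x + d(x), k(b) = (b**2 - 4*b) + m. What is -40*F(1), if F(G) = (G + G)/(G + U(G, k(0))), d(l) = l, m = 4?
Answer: -80/9 ≈ -8.8889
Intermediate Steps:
k(b) = 4 + b**2 - 4*b (k(b) = (b**2 - 4*b) + 4 = 4 + b**2 - 4*b)
U(c, x) = x + c*x (U(c, x) = c*x + x = x + c*x)
F(G) = 2*G/(4 + 5*G) (F(G) = (G + G)/(G + (4 + 0**2 - 4*0)*(1 + G)) = (2*G)/(G + (4 + 0 + 0)*(1 + G)) = (2*G)/(G + 4*(1 + G)) = (2*G)/(G + (4 + 4*G)) = (2*G)/(4 + 5*G) = 2*G/(4 + 5*G))
-40*F(1) = -80/(4 + 5*1) = -80/(4 + 5) = -80/9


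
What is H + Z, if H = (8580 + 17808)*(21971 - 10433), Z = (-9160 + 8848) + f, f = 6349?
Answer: 304470781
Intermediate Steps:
Z = 6037 (Z = (-9160 + 8848) + 6349 = -312 + 6349 = 6037)
H = 304464744 (H = 26388*11538 = 304464744)
H + Z = 304464744 + 6037 = 304470781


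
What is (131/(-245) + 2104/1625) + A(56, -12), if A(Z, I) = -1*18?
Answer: -1372729/79625 ≈ -17.240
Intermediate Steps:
A(Z, I) = -18
(131/(-245) + 2104/1625) + A(56, -12) = (131/(-245) + 2104/1625) - 18 = (131*(-1/245) + 2104*(1/1625)) - 18 = (-131/245 + 2104/1625) - 18 = 60521/79625 - 18 = -1372729/79625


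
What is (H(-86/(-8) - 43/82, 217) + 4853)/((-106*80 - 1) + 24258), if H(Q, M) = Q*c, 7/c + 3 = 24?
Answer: 796451/2587428 ≈ 0.30782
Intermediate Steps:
c = ⅓ (c = 7/(-3 + 24) = 7/21 = 7*(1/21) = ⅓ ≈ 0.33333)
H(Q, M) = Q/3 (H(Q, M) = Q*(⅓) = Q/3)
(H(-86/(-8) - 43/82, 217) + 4853)/((-106*80 - 1) + 24258) = ((-86/(-8) - 43/82)/3 + 4853)/((-106*80 - 1) + 24258) = ((-86*(-⅛) - 43*1/82)/3 + 4853)/((-8480 - 1) + 24258) = ((43/4 - 43/82)/3 + 4853)/(-8481 + 24258) = ((⅓)*(1677/164) + 4853)/15777 = (559/164 + 4853)*(1/15777) = (796451/164)*(1/15777) = 796451/2587428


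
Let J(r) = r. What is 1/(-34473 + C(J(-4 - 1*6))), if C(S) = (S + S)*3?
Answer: -1/34533 ≈ -2.8958e-5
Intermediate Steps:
C(S) = 6*S (C(S) = (2*S)*3 = 6*S)
1/(-34473 + C(J(-4 - 1*6))) = 1/(-34473 + 6*(-4 - 1*6)) = 1/(-34473 + 6*(-4 - 6)) = 1/(-34473 + 6*(-10)) = 1/(-34473 - 60) = 1/(-34533) = -1/34533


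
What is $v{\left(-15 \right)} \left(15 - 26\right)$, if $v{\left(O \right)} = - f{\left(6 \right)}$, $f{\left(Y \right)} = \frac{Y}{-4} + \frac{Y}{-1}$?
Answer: $- \frac{165}{2} \approx -82.5$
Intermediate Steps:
$f{\left(Y \right)} = - \frac{5 Y}{4}$ ($f{\left(Y \right)} = Y \left(- \frac{1}{4}\right) + Y \left(-1\right) = - \frac{Y}{4} - Y = - \frac{5 Y}{4}$)
$v{\left(O \right)} = \frac{15}{2}$ ($v{\left(O \right)} = - \frac{\left(-5\right) 6}{4} = \left(-1\right) \left(- \frac{15}{2}\right) = \frac{15}{2}$)
$v{\left(-15 \right)} \left(15 - 26\right) = \frac{15 \left(15 - 26\right)}{2} = \frac{15}{2} \left(-11\right) = - \frac{165}{2}$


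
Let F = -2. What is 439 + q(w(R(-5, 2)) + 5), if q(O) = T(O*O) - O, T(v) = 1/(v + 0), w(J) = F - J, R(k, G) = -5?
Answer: 27585/64 ≈ 431.02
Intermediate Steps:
w(J) = -2 - J
T(v) = 1/v
q(O) = O⁻² - O (q(O) = 1/(O*O) - O = 1/(O²) - O = O⁻² - O)
439 + q(w(R(-5, 2)) + 5) = 439 + (((-2 - 1*(-5)) + 5)⁻² - ((-2 - 1*(-5)) + 5)) = 439 + (((-2 + 5) + 5)⁻² - ((-2 + 5) + 5)) = 439 + ((3 + 5)⁻² - (3 + 5)) = 439 + (8⁻² - 1*8) = 439 + (1/64 - 8) = 439 - 511/64 = 27585/64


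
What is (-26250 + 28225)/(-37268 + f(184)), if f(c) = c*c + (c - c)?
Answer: -1975/3412 ≈ -0.57884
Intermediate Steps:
f(c) = c**2 (f(c) = c**2 + 0 = c**2)
(-26250 + 28225)/(-37268 + f(184)) = (-26250 + 28225)/(-37268 + 184**2) = 1975/(-37268 + 33856) = 1975/(-3412) = 1975*(-1/3412) = -1975/3412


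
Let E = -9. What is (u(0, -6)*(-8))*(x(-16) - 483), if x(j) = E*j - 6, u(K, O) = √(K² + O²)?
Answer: 16560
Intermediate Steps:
x(j) = -6 - 9*j (x(j) = -9*j - 6 = -6 - 9*j)
(u(0, -6)*(-8))*(x(-16) - 483) = (√(0² + (-6)²)*(-8))*((-6 - 9*(-16)) - 483) = (√(0 + 36)*(-8))*((-6 + 144) - 483) = (√36*(-8))*(138 - 483) = (6*(-8))*(-345) = -48*(-345) = 16560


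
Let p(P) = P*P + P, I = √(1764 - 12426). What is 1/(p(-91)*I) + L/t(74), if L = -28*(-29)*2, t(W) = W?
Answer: 812/37 - I*√10662/87321780 ≈ 21.946 - 1.1825e-6*I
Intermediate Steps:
L = 1624 (L = 812*2 = 1624)
I = I*√10662 (I = √(-10662) = I*√10662 ≈ 103.26*I)
p(P) = P + P² (p(P) = P² + P = P + P²)
1/(p(-91)*I) + L/t(74) = 1/(((-91*(1 - 91)))*((I*√10662))) + 1624/74 = (-I*√10662/10662)/((-91*(-90))) + 1624*(1/74) = (-I*√10662/10662)/8190 + 812/37 = -I*√10662/87321780 + 812/37 = 812/37 - I*√10662/87321780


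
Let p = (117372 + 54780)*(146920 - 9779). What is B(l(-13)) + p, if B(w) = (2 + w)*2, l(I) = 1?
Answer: 23609097438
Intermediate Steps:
p = 23609097432 (p = 172152*137141 = 23609097432)
B(w) = 4 + 2*w
B(l(-13)) + p = (4 + 2*1) + 23609097432 = (4 + 2) + 23609097432 = 6 + 23609097432 = 23609097438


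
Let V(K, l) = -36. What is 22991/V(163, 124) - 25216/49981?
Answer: -1150020947/1799316 ≈ -639.14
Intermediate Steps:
22991/V(163, 124) - 25216/49981 = 22991/(-36) - 25216/49981 = 22991*(-1/36) - 25216*1/49981 = -22991/36 - 25216/49981 = -1150020947/1799316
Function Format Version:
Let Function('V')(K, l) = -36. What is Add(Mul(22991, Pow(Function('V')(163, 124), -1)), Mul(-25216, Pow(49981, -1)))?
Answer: Rational(-1150020947, 1799316) ≈ -639.14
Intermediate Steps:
Add(Mul(22991, Pow(Function('V')(163, 124), -1)), Mul(-25216, Pow(49981, -1))) = Add(Mul(22991, Pow(-36, -1)), Mul(-25216, Pow(49981, -1))) = Add(Mul(22991, Rational(-1, 36)), Mul(-25216, Rational(1, 49981))) = Add(Rational(-22991, 36), Rational(-25216, 49981)) = Rational(-1150020947, 1799316)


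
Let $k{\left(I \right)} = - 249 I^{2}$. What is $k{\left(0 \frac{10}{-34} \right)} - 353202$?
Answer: $-353202$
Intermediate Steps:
$k{\left(0 \frac{10}{-34} \right)} - 353202 = - 249 \left(0 \frac{10}{-34}\right)^{2} - 353202 = - 249 \left(0 \cdot 10 \left(- \frac{1}{34}\right)\right)^{2} - 353202 = - 249 \left(0 \left(- \frac{5}{17}\right)\right)^{2} - 353202 = - 249 \cdot 0^{2} - 353202 = \left(-249\right) 0 - 353202 = 0 - 353202 = -353202$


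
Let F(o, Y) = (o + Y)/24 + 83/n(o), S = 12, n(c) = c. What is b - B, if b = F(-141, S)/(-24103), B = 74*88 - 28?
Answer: -176288178329/27188184 ≈ -6484.0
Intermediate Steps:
B = 6484 (B = 6512 - 28 = 6484)
F(o, Y) = 83/o + Y/24 + o/24 (F(o, Y) = (o + Y)/24 + 83/o = (Y + o)*(1/24) + 83/o = (Y/24 + o/24) + 83/o = 83/o + Y/24 + o/24)
b = 6727/27188184 (b = ((1/24)*(1992 - 141*(12 - 141))/(-141))/(-24103) = ((1/24)*(-1/141)*(1992 - 141*(-129)))*(-1/24103) = ((1/24)*(-1/141)*(1992 + 18189))*(-1/24103) = ((1/24)*(-1/141)*20181)*(-1/24103) = -6727/1128*(-1/24103) = 6727/27188184 ≈ 0.00024742)
b - B = 6727/27188184 - 1*6484 = 6727/27188184 - 6484 = -176288178329/27188184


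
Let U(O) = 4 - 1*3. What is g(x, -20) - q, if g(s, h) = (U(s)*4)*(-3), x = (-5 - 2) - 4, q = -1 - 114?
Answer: 103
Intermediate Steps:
q = -115
x = -11 (x = -7 - 4 = -11)
U(O) = 1 (U(O) = 4 - 3 = 1)
g(s, h) = -12 (g(s, h) = (1*4)*(-3) = 4*(-3) = -12)
g(x, -20) - q = -12 - 1*(-115) = -12 + 115 = 103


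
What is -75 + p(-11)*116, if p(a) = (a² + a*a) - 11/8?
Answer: 55675/2 ≈ 27838.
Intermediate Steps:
p(a) = -11/8 + 2*a² (p(a) = (a² + a²) - 11*⅛ = 2*a² - 11/8 = -11/8 + 2*a²)
-75 + p(-11)*116 = -75 + (-11/8 + 2*(-11)²)*116 = -75 + (-11/8 + 2*121)*116 = -75 + (-11/8 + 242)*116 = -75 + (1925/8)*116 = -75 + 55825/2 = 55675/2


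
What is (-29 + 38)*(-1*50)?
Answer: -450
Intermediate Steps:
(-29 + 38)*(-1*50) = 9*(-50) = -450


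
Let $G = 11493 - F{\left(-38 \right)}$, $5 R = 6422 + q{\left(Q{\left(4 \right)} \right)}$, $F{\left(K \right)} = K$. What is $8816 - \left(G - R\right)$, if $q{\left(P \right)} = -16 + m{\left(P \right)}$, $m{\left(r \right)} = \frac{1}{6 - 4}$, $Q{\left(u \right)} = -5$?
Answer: $- \frac{14337}{10} \approx -1433.7$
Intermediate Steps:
$m{\left(r \right)} = \frac{1}{2}$
$q{\left(P \right)} = - \frac{31}{2}$ ($q{\left(P \right)} = -16 + \frac{1}{2} = - \frac{31}{2}$)
$R = \frac{12813}{10}$ ($R = \frac{6422 - \frac{31}{2}}{5} = \frac{1}{5} \cdot \frac{12813}{2} = \frac{12813}{10} \approx 1281.3$)
$G = 11531$ ($G = 11493 - -38 = 11493 + 38 = 11531$)
$8816 - \left(G - R\right) = 8816 + \left(\frac{12813}{10} - 11531\right) = 8816 - \frac{102497}{10} = - \frac{14337}{10}$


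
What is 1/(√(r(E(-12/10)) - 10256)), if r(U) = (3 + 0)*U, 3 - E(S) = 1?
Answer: -I*√410/2050 ≈ -0.0098773*I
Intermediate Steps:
E(S) = 2 (E(S) = 3 - 1*1 = 3 - 1 = 2)
r(U) = 3*U
1/(√(r(E(-12/10)) - 10256)) = 1/(√(3*2 - 10256)) = 1/(√(6 - 10256)) = 1/(√(-10250)) = 1/(5*I*√410) = -I*√410/2050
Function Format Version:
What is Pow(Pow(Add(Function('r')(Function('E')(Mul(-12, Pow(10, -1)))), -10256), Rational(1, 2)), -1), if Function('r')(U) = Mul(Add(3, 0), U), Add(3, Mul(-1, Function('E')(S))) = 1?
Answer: Mul(Rational(-1, 2050), I, Pow(410, Rational(1, 2))) ≈ Mul(-0.0098773, I)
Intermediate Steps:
Function('E')(S) = 2 (Function('E')(S) = Add(3, Mul(-1, 1)) = Add(3, -1) = 2)
Function('r')(U) = Mul(3, U)
Pow(Pow(Add(Function('r')(Function('E')(Mul(-12, Pow(10, -1)))), -10256), Rational(1, 2)), -1) = Pow(Pow(Add(Mul(3, 2), -10256), Rational(1, 2)), -1) = Pow(Pow(Add(6, -10256), Rational(1, 2)), -1) = Pow(Pow(-10250, Rational(1, 2)), -1) = Pow(Mul(5, I, Pow(410, Rational(1, 2))), -1) = Mul(Rational(-1, 2050), I, Pow(410, Rational(1, 2)))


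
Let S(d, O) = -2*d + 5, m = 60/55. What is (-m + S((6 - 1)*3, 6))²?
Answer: 82369/121 ≈ 680.74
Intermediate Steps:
m = 12/11 (m = 60*(1/55) = 12/11 ≈ 1.0909)
S(d, O) = 5 - 2*d
(-m + S((6 - 1)*3, 6))² = (-1*12/11 + (5 - 2*(6 - 1)*3))² = (-12/11 + (5 - 10*3))² = (-12/11 + (5 - 2*15))² = (-12/11 + (5 - 30))² = (-12/11 - 25)² = (-287/11)² = 82369/121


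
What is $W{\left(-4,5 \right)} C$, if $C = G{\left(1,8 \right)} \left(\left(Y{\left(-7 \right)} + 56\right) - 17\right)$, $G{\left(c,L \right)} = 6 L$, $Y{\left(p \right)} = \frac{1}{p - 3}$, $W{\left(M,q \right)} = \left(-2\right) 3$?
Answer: $- \frac{56016}{5} \approx -11203.0$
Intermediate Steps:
$W{\left(M,q \right)} = -6$
$Y{\left(p \right)} = \frac{1}{-3 + p}$
$C = \frac{9336}{5}$ ($C = 6 \cdot 8 \left(\left(\frac{1}{-3 - 7} + 56\right) - 17\right) = 48 \left(\left(\frac{1}{-10} + 56\right) - 17\right) = 48 \left(\left(- \frac{1}{10} + 56\right) - 17\right) = 48 \left(\frac{559}{10} - 17\right) = 48 \cdot \frac{389}{10} = \frac{9336}{5} \approx 1867.2$)
$W{\left(-4,5 \right)} C = \left(-6\right) \frac{9336}{5} = - \frac{56016}{5}$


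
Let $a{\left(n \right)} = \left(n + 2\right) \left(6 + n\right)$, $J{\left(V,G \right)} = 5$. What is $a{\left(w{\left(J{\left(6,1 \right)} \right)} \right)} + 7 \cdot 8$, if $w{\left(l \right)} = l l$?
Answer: $893$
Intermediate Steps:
$w{\left(l \right)} = l^{2}$
$a{\left(n \right)} = \left(2 + n\right) \left(6 + n\right)$
$a{\left(w{\left(J{\left(6,1 \right)} \right)} \right)} + 7 \cdot 8 = \left(12 + \left(5^{2}\right)^{2} + 8 \cdot 5^{2}\right) + 7 \cdot 8 = \left(12 + 25^{2} + 8 \cdot 25\right) + 56 = \left(12 + 625 + 200\right) + 56 = 837 + 56 = 893$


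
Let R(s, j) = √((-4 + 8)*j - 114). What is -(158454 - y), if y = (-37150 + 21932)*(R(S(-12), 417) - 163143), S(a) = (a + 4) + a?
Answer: 2482551720 - 15218*√1554 ≈ 2.4820e+9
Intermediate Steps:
S(a) = 4 + 2*a (S(a) = (4 + a) + a = 4 + 2*a)
R(s, j) = √(-114 + 4*j) (R(s, j) = √(4*j - 114) = √(-114 + 4*j))
y = 2482710174 - 15218*√1554 (y = (-37150 + 21932)*(√(-114 + 4*417) - 163143) = -15218*(√(-114 + 1668) - 163143) = -15218*(√1554 - 163143) = -15218*(-163143 + √1554) = 2482710174 - 15218*√1554 ≈ 2.4821e+9)
-(158454 - y) = -(158454 - (2482710174 - 15218*√1554)) = -(158454 + (-2482710174 + 15218*√1554)) = -(-2482551720 + 15218*√1554) = 2482551720 - 15218*√1554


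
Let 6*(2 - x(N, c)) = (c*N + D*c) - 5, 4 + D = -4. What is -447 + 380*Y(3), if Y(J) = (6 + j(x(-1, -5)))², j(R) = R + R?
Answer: 33977/9 ≈ 3775.2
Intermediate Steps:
D = -8 (D = -4 - 4 = -8)
x(N, c) = 17/6 + 4*c/3 - N*c/6 (x(N, c) = 2 - ((c*N - 8*c) - 5)/6 = 2 - ((N*c - 8*c) - 5)/6 = 2 - ((-8*c + N*c) - 5)/6 = 2 - (-5 - 8*c + N*c)/6 = 2 + (⅚ + 4*c/3 - N*c/6) = 17/6 + 4*c/3 - N*c/6)
j(R) = 2*R
Y(J) = 100/9 (Y(J) = (6 + 2*(17/6 + (4/3)*(-5) - ⅙*(-1)*(-5)))² = (6 + 2*(17/6 - 20/3 - ⅚))² = (6 + 2*(-14/3))² = (6 - 28/3)² = (-10/3)² = 100/9)
-447 + 380*Y(3) = -447 + 380*(100/9) = -447 + 38000/9 = 33977/9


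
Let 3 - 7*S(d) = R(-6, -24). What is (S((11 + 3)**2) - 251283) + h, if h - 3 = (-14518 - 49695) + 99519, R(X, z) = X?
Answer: -1511809/7 ≈ -2.1597e+5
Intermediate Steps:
S(d) = 9/7 (S(d) = 3/7 - 1/7*(-6) = 3/7 + 6/7 = 9/7)
h = 35309 (h = 3 + ((-14518 - 49695) + 99519) = 3 + (-64213 + 99519) = 3 + 35306 = 35309)
(S((11 + 3)**2) - 251283) + h = (9/7 - 251283) + 35309 = -1758972/7 + 35309 = -1511809/7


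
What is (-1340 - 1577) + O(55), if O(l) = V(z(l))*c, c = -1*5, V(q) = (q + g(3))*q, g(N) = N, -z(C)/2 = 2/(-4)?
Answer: -2937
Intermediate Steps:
z(C) = 1 (z(C) = -4/(-4) = -4*(-1)/4 = -2*(-½) = 1)
V(q) = q*(3 + q) (V(q) = (q + 3)*q = (3 + q)*q = q*(3 + q))
c = -5
O(l) = -20 (O(l) = (1*(3 + 1))*(-5) = (1*4)*(-5) = 4*(-5) = -20)
(-1340 - 1577) + O(55) = (-1340 - 1577) - 20 = -2917 - 20 = -2937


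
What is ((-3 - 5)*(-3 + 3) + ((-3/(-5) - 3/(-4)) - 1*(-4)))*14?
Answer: 749/10 ≈ 74.900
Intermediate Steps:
((-3 - 5)*(-3 + 3) + ((-3/(-5) - 3/(-4)) - 1*(-4)))*14 = (-8*0 + ((-3*(-⅕) - 3*(-¼)) + 4))*14 = (0 + ((⅗ + ¾) + 4))*14 = (0 + (27/20 + 4))*14 = (0 + 107/20)*14 = (107/20)*14 = 749/10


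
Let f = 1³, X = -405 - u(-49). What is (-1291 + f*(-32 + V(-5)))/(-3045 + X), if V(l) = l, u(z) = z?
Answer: 1328/3401 ≈ 0.39047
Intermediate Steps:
X = -356 (X = -405 - 1*(-49) = -405 + 49 = -356)
f = 1
(-1291 + f*(-32 + V(-5)))/(-3045 + X) = (-1291 + 1*(-32 - 5))/(-3045 - 356) = (-1291 + 1*(-37))/(-3401) = (-1291 - 37)*(-1/3401) = -1328*(-1/3401) = 1328/3401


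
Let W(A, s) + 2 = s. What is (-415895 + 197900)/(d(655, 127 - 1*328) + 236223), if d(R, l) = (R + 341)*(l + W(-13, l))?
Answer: 72665/55387 ≈ 1.3120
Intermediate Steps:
W(A, s) = -2 + s
d(R, l) = (-2 + 2*l)*(341 + R) (d(R, l) = (R + 341)*(l + (-2 + l)) = (341 + R)*(-2 + 2*l) = (-2 + 2*l)*(341 + R))
(-415895 + 197900)/(d(655, 127 - 1*328) + 236223) = (-415895 + 197900)/((-682 - 2*655 + 682*(127 - 1*328) + 2*655*(127 - 1*328)) + 236223) = -217995/((-682 - 1310 + 682*(127 - 328) + 2*655*(127 - 328)) + 236223) = -217995/((-682 - 1310 + 682*(-201) + 2*655*(-201)) + 236223) = -217995/((-682 - 1310 - 137082 - 263310) + 236223) = -217995/(-402384 + 236223) = -217995/(-166161) = -217995*(-1/166161) = 72665/55387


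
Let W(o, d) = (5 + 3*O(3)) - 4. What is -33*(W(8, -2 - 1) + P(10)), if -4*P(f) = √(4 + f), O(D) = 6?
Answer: -627 + 33*√14/4 ≈ -596.13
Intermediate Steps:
P(f) = -√(4 + f)/4
W(o, d) = 19 (W(o, d) = (5 + 3*6) - 4 = (5 + 18) - 4 = 23 - 4 = 19)
-33*(W(8, -2 - 1) + P(10)) = -33*(19 - √(4 + 10)/4) = -33*(19 - √14/4) = -627 + 33*√14/4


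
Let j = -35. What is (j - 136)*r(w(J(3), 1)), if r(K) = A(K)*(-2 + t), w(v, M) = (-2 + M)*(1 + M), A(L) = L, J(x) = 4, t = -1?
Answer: -1026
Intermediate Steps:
w(v, M) = (1 + M)*(-2 + M)
r(K) = -3*K (r(K) = K*(-2 - 1) = K*(-3) = -3*K)
(j - 136)*r(w(J(3), 1)) = (-35 - 136)*(-3*(-2 + 1² - 1*1)) = -(-513)*(-2 + 1 - 1) = -(-513)*(-2) = -171*6 = -1026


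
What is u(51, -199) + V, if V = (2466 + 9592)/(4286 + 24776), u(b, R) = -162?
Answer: -2347993/14531 ≈ -161.58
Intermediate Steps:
V = 6029/14531 (V = 12058/29062 = 12058*(1/29062) = 6029/14531 ≈ 0.41491)
u(51, -199) + V = -162 + 6029/14531 = -2347993/14531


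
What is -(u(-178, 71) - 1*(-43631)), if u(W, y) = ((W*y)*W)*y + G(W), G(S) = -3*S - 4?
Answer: -159763205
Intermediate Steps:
G(S) = -4 - 3*S
u(W, y) = -4 - 3*W + W²*y² (u(W, y) = ((W*y)*W)*y + (-4 - 3*W) = (y*W²)*y + (-4 - 3*W) = W²*y² + (-4 - 3*W) = -4 - 3*W + W²*y²)
-(u(-178, 71) - 1*(-43631)) = -((-4 - 3*(-178) + (-178)²*71²) - 1*(-43631)) = -((-4 + 534 + 31684*5041) + 43631) = -((-4 + 534 + 159719044) + 43631) = -(159719574 + 43631) = -1*159763205 = -159763205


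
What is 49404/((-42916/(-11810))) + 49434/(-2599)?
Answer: 378573563304/27884671 ≈ 13576.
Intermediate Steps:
49404/((-42916/(-11810))) + 49434/(-2599) = 49404/((-42916*(-1/11810))) + 49434*(-1/2599) = 49404/(21458/5905) - 49434/2599 = 49404*(5905/21458) - 49434/2599 = 145865310/10729 - 49434/2599 = 378573563304/27884671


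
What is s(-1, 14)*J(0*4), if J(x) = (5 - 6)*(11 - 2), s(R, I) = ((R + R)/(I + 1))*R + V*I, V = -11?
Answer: 6924/5 ≈ 1384.8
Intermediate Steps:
s(R, I) = -11*I + 2*R²/(1 + I) (s(R, I) = ((R + R)/(I + 1))*R - 11*I = ((2*R)/(1 + I))*R - 11*I = (2*R/(1 + I))*R - 11*I = 2*R²/(1 + I) - 11*I = -11*I + 2*R²/(1 + I))
J(x) = -9 (J(x) = -1*9 = -9)
s(-1, 14)*J(0*4) = ((-11*14 - 11*14² + 2*(-1)²)/(1 + 14))*(-9) = ((-154 - 11*196 + 2*1)/15)*(-9) = ((-154 - 2156 + 2)/15)*(-9) = ((1/15)*(-2308))*(-9) = -2308/15*(-9) = 6924/5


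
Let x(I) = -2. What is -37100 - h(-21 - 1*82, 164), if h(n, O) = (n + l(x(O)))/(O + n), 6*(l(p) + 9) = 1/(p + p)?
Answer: -54311711/1464 ≈ -37098.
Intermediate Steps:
l(p) = -9 + 1/(12*p) (l(p) = -9 + 1/(6*(p + p)) = -9 + 1/(6*((2*p))) = -9 + (1/(2*p))/6 = -9 + 1/(12*p))
h(n, O) = (-217/24 + n)/(O + n) (h(n, O) = (n + (-9 + (1/12)/(-2)))/(O + n) = (n + (-9 + (1/12)*(-1/2)))/(O + n) = (n + (-9 - 1/24))/(O + n) = (n - 217/24)/(O + n) = (-217/24 + n)/(O + n))
-37100 - h(-21 - 1*82, 164) = -37100 - (-217/24 + (-21 - 1*82))/(164 + (-21 - 1*82)) = -37100 - (-217/24 + (-21 - 82))/(164 + (-21 - 82)) = -37100 - (-217/24 - 103)/(164 - 103) = -37100 - (-2689)/(61*24) = -37100 - 1*(-2689/1464) = -37100 + 2689/1464 = -54311711/1464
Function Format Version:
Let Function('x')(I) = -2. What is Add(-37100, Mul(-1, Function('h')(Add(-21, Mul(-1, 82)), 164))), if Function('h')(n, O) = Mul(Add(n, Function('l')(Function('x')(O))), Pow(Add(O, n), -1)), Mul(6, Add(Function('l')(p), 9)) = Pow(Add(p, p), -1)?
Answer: Rational(-54311711, 1464) ≈ -37098.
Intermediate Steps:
Function('l')(p) = Add(-9, Mul(Rational(1, 12), Pow(p, -1))) (Function('l')(p) = Add(-9, Mul(Rational(1, 6), Pow(Add(p, p), -1))) = Add(-9, Mul(Rational(1, 6), Pow(Mul(2, p), -1))) = Add(-9, Mul(Rational(1, 6), Mul(Rational(1, 2), Pow(p, -1)))) = Add(-9, Mul(Rational(1, 12), Pow(p, -1))))
Function('h')(n, O) = Mul(Pow(Add(O, n), -1), Add(Rational(-217, 24), n)) (Function('h')(n, O) = Mul(Add(n, Add(-9, Mul(Rational(1, 12), Pow(-2, -1)))), Pow(Add(O, n), -1)) = Mul(Add(n, Add(-9, Mul(Rational(1, 12), Rational(-1, 2)))), Pow(Add(O, n), -1)) = Mul(Add(n, Add(-9, Rational(-1, 24))), Pow(Add(O, n), -1)) = Mul(Add(n, Rational(-217, 24)), Pow(Add(O, n), -1)) = Mul(Add(Rational(-217, 24), n), Pow(Add(O, n), -1)) = Mul(Pow(Add(O, n), -1), Add(Rational(-217, 24), n)))
Add(-37100, Mul(-1, Function('h')(Add(-21, Mul(-1, 82)), 164))) = Add(-37100, Mul(-1, Mul(Pow(Add(164, Add(-21, Mul(-1, 82))), -1), Add(Rational(-217, 24), Add(-21, Mul(-1, 82)))))) = Add(-37100, Mul(-1, Mul(Pow(Add(164, Add(-21, -82)), -1), Add(Rational(-217, 24), Add(-21, -82))))) = Add(-37100, Mul(-1, Mul(Pow(Add(164, -103), -1), Add(Rational(-217, 24), -103)))) = Add(-37100, Mul(-1, Mul(Pow(61, -1), Rational(-2689, 24)))) = Add(-37100, Mul(-1, Mul(Rational(1, 61), Rational(-2689, 24)))) = Add(-37100, Mul(-1, Rational(-2689, 1464))) = Add(-37100, Rational(2689, 1464)) = Rational(-54311711, 1464)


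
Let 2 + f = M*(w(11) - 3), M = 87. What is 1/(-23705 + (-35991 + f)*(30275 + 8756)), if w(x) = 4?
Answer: -1/1401470791 ≈ -7.1354e-10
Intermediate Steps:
f = 85 (f = -2 + 87*(4 - 3) = -2 + 87*1 = -2 + 87 = 85)
1/(-23705 + (-35991 + f)*(30275 + 8756)) = 1/(-23705 + (-35991 + 85)*(30275 + 8756)) = 1/(-23705 - 35906*39031) = 1/(-23705 - 1401447086) = 1/(-1401470791) = -1/1401470791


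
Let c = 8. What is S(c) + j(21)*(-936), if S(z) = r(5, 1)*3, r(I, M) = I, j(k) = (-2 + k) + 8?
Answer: -25257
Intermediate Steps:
j(k) = 6 + k
S(z) = 15 (S(z) = 5*3 = 15)
S(c) + j(21)*(-936) = 15 + (6 + 21)*(-936) = 15 + 27*(-936) = 15 - 25272 = -25257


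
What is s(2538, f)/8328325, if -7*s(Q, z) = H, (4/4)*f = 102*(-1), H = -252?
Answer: 36/8328325 ≈ 4.3226e-6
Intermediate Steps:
f = -102 (f = 102*(-1) = -102)
s(Q, z) = 36 (s(Q, z) = -⅐*(-252) = 36)
s(2538, f)/8328325 = 36/8328325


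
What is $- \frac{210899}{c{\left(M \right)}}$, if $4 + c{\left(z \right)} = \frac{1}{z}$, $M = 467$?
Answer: $\frac{98489833}{1867} \approx 52753.0$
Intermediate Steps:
$c{\left(z \right)} = -4 + \frac{1}{z}$
$- \frac{210899}{c{\left(M \right)}} = - \frac{210899}{-4 + \frac{1}{467}} = - \frac{210899}{- \frac{1867}{467}} = \left(-210899\right) \left(- \frac{467}{1867}\right) = \frac{98489833}{1867}$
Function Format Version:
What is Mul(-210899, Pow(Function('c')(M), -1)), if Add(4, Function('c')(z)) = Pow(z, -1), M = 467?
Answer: Rational(98489833, 1867) ≈ 52753.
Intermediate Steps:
Function('c')(z) = Add(-4, Pow(z, -1))
Mul(-210899, Pow(Function('c')(M), -1)) = Mul(-210899, Pow(Add(-4, Pow(467, -1)), -1)) = Mul(-210899, Pow(Add(-4, Rational(1, 467)), -1)) = Mul(-210899, Pow(Rational(-1867, 467), -1)) = Mul(-210899, Rational(-467, 1867)) = Rational(98489833, 1867)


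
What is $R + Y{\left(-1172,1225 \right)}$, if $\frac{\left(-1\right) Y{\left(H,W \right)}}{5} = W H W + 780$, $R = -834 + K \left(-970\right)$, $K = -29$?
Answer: $8793685896$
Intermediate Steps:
$R = 27296$ ($R = -834 - -28130 = -834 + 28130 = 27296$)
$Y{\left(H,W \right)} = -3900 - 5 H W^{2}$ ($Y{\left(H,W \right)} = - 5 \left(W H W + 780\right) = - 5 \left(H W W + 780\right) = - 5 \left(H W^{2} + 780\right) = - 5 \left(780 + H W^{2}\right) = -3900 - 5 H W^{2}$)
$R + Y{\left(-1172,1225 \right)} = 27296 - \left(3900 - 5860 \cdot 1225^{2}\right) = 27296 - \left(3900 - 8793662500\right) = 27296 + \left(-3900 + 8793662500\right) = 27296 + 8793658600 = 8793685896$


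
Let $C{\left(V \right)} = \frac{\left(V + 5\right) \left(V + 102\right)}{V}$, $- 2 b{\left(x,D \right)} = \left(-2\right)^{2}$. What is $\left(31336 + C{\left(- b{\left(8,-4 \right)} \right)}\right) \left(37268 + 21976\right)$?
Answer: $1878034800$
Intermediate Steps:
$b{\left(x,D \right)} = -2$ ($b{\left(x,D \right)} = - \frac{\left(-2\right)^{2}}{2} = \left(- \frac{1}{2}\right) 4 = -2$)
$C{\left(V \right)} = \frac{\left(5 + V\right) \left(102 + V\right)}{V}$
$\left(31336 + C{\left(- b{\left(8,-4 \right)} \right)}\right) \left(37268 + 21976\right) = \left(31336 + \left(107 - -2 + \frac{510}{\left(-1\right) \left(-2\right)}\right)\right) \left(37268 + 21976\right) = \left(31336 + \left(107 + 2 + \frac{510}{2}\right)\right) 59244 = \left(31336 + \left(107 + 2 + 510 \cdot \frac{1}{2}\right)\right) 59244 = \left(31336 + \left(107 + 2 + 255\right)\right) 59244 = \left(31336 + 364\right) 59244 = 31700 \cdot 59244 = 1878034800$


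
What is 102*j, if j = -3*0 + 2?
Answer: 204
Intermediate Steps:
j = 2 (j = 0 + 2 = 2)
102*j = 102*2 = 204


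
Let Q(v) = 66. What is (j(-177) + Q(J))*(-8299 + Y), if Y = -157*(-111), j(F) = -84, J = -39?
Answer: -164304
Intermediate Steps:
Y = 17427
(j(-177) + Q(J))*(-8299 + Y) = (-84 + 66)*(-8299 + 17427) = -18*9128 = -164304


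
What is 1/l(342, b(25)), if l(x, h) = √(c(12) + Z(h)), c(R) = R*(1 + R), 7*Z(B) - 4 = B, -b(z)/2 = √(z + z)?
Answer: √14/(2*√(548 - 5*√2)) ≈ 0.080438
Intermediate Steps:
b(z) = -2*√2*√z (b(z) = -2*√(z + z) = -2*√2*√z)
Z(B) = 4/7 + B/7
l(x, h) = √(1096/7 + h/7) (l(x, h) = √(12*(1 + 12) + (4/7 + h/7)) = √(12*13 + (4/7 + h/7)) = √(156 + (4/7 + h/7)) = √(1096/7 + h/7))
1/l(342, b(25)) = 1/(√(7672 + 7*(-2*√2*√25))/7) = 1/(√(7672 + 7*(-2*√2*5))/7) = 1/(√(7672 + 7*(-10*√2))/7) = 1/(√(7672 - 70*√2)/7) = 7/√(7672 - 70*√2)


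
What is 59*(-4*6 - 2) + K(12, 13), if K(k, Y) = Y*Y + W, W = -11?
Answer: -1376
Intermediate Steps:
K(k, Y) = -11 + Y² (K(k, Y) = Y*Y - 11 = Y² - 11 = -11 + Y²)
59*(-4*6 - 2) + K(12, 13) = 59*(-4*6 - 2) + (-11 + 13²) = 59*(-24 - 2) + (-11 + 169) = 59*(-26) + 158 = -1534 + 158 = -1376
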